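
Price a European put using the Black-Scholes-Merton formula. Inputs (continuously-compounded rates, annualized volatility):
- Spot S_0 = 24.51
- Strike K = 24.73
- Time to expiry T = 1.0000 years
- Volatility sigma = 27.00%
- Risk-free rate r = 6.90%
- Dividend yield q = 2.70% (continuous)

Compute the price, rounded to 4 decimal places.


Answer: Price = 2.1511

Derivation:
d1 = (ln(S/K) + (r - q + 0.5*sigma^2) * T) / (sigma * sqrt(T)) = 0.25745969
d2 = d1 - sigma * sqrt(T) = -0.01254031
exp(-rT) = 0.93332668; exp(-qT) = 0.97336124
P = K * exp(-rT) * N(-d2) - S_0 * exp(-qT) * N(-d1)
N(-d1) = 0.39841197; N(-d2) = 0.50500273
P = 24.7300 * 0.93332668 * 0.50500273 - 24.5100 * 0.97336124 * 0.39841197 = 2.1511


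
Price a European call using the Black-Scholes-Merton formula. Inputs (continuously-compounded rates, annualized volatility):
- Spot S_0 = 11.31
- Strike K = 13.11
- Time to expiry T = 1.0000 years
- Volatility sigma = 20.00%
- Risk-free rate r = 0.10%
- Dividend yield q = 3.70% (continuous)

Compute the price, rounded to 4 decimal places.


Answer: Price = 0.2313

Derivation:
d1 = (ln(S/K) + (r - q + 0.5*sigma^2) * T) / (sigma * sqrt(T)) = -0.81844004
d2 = d1 - sigma * sqrt(T) = -1.01844004
exp(-rT) = 0.99900050; exp(-qT) = 0.96367614
C = S_0 * exp(-qT) * N(d1) - K * exp(-rT) * N(d2)
N(d1) = 0.20655298; N(d2) = 0.15423444
C = 11.3100 * 0.96367614 * 0.20655298 - 13.1100 * 0.99900050 * 0.15423444 = 0.2313


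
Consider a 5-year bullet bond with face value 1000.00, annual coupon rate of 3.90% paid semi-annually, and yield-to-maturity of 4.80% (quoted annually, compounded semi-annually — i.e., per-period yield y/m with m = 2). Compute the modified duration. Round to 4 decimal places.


Answer: Modified duration = 4.4733

Derivation:
Coupon per period c = face * coupon_rate / m = 19.500000
Periods per year m = 2; per-period yield y/m = 0.024000
Number of cashflows N = 10
Cashflows (t years, CF_t, discount factor 1/(1+y/m)^(m*t), PV):
  t = 0.5000: CF_t = 19.500000, DF = 0.976562, PV = 19.042969
  t = 1.0000: CF_t = 19.500000, DF = 0.953674, PV = 18.596649
  t = 1.5000: CF_t = 19.500000, DF = 0.931323, PV = 18.160790
  t = 2.0000: CF_t = 19.500000, DF = 0.909495, PV = 17.735147
  t = 2.5000: CF_t = 19.500000, DF = 0.888178, PV = 17.319479
  t = 3.0000: CF_t = 19.500000, DF = 0.867362, PV = 16.913554
  t = 3.5000: CF_t = 19.500000, DF = 0.847033, PV = 16.517142
  t = 4.0000: CF_t = 19.500000, DF = 0.827181, PV = 16.130022
  t = 4.5000: CF_t = 19.500000, DF = 0.807794, PV = 15.751975
  t = 5.0000: CF_t = 1019.500000, DF = 0.788861, PV = 804.243693
Price P = sum_t PV_t = 960.411420
First compute Macaulay numerator sum_t t * PV_t:
  t * PV_t at t = 0.5000: 9.521484
  t * PV_t at t = 1.0000: 18.596649
  t * PV_t at t = 1.5000: 27.241185
  t * PV_t at t = 2.0000: 35.470293
  t * PV_t at t = 2.5000: 43.298698
  t * PV_t at t = 3.0000: 50.740662
  t * PV_t at t = 3.5000: 57.809999
  t * PV_t at t = 4.0000: 64.520088
  t * PV_t at t = 4.5000: 70.883885
  t * PV_t at t = 5.0000: 4021.218464
Macaulay duration D = 4399.301408 / 960.411420 = 4.580643
Modified duration = D / (1 + y/m) = 4.580643 / (1 + 0.024000) = 4.473284


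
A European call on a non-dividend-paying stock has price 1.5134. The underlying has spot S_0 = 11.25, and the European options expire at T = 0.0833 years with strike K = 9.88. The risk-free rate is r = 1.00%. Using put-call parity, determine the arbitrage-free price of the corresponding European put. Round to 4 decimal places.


Put-call parity: C - P = S_0 * exp(-qT) - K * exp(-rT).
S_0 * exp(-qT) = 11.2500 * 1.00000000 = 11.25000000
K * exp(-rT) = 9.8800 * 0.99916735 = 9.87177339
P = C - S*exp(-qT) + K*exp(-rT)
P = 1.5134 - 11.25000000 + 9.87177339 = 0.1352

Answer: Put price = 0.1352


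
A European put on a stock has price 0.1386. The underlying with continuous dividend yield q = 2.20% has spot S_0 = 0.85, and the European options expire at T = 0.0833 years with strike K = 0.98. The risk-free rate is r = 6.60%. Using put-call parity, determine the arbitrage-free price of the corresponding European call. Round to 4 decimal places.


Put-call parity: C - P = S_0 * exp(-qT) - K * exp(-rT).
S_0 * exp(-qT) = 0.8500 * 0.99816908 = 0.84844372
K * exp(-rT) = 0.9800 * 0.99451729 = 0.97462694
C = P + S*exp(-qT) - K*exp(-rT)
C = 0.1386 + 0.84844372 - 0.97462694 = 0.0124

Answer: Call price = 0.0124


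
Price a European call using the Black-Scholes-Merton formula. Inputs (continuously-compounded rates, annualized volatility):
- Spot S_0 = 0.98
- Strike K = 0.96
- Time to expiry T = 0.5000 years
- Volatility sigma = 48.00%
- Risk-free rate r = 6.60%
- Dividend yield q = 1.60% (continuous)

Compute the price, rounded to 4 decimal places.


d1 = (ln(S/K) + (r - q + 0.5*sigma^2) * T) / (sigma * sqrt(T)) = 0.30411274
d2 = d1 - sigma * sqrt(T) = -0.03529851
exp(-rT) = 0.96753856; exp(-qT) = 0.99203191
C = S_0 * exp(-qT) * N(d1) - K * exp(-rT) * N(d2)
N(d1) = 0.61947900; N(d2) = 0.48592085
C = 0.9800 * 0.99203191 * 0.61947900 - 0.9600 * 0.96753856 * 0.48592085 = 0.1509

Answer: Price = 0.1509


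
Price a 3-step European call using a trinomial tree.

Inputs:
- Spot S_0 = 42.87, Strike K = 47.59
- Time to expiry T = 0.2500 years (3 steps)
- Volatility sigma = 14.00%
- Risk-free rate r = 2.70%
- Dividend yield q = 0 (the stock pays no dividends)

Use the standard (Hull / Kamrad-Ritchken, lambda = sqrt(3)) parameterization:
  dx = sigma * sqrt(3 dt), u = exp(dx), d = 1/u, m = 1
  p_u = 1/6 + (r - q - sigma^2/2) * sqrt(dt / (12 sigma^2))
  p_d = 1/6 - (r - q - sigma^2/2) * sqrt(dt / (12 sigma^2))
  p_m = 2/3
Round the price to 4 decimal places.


Answer: Price = V(0,0) = 0.1362

Derivation:
dt = T/N = 0.083333; dx = sigma*sqrt(3*dt) = 0.070000
u = exp(dx) = 1.072508; d = 1/u = 0.932394
p_u = 0.176905, p_m = 0.666667, p_d = 0.156429
Discount per step: exp(-r*dt) = 0.997753
Stock lattice S(k, j) with j the centered position index:
  k=0: S(0,+0) = 42.8700
  k=1: S(1,-1) = 39.9717; S(1,+0) = 42.8700; S(1,+1) = 45.9784
  k=2: S(2,-2) = 37.2694; S(2,-1) = 39.9717; S(2,+0) = 42.8700; S(2,+1) = 45.9784; S(2,+2) = 49.3122
  k=3: S(3,-3) = 34.7497; S(3,-2) = 37.2694; S(3,-1) = 39.9717; S(3,+0) = 42.8700; S(3,+1) = 45.9784; S(3,+2) = 49.3122; S(3,+3) = 52.8878
Terminal payoffs V(N, j) = max(S_T - K, 0):
  V(3,-3) = 0.000000; V(3,-2) = 0.000000; V(3,-1) = 0.000000; V(3,+0) = 0.000000; V(3,+1) = 0.000000; V(3,+2) = 1.722238; V(3,+3) = 5.297778
Backward induction: V(k, j) = exp(-r*dt) * [p_u * V(k+1, j+1) + p_m * V(k+1, j) + p_d * V(k+1, j-1)]
  V(2,-2) = exp(-r*dt) * [p_u*0.000000 + p_m*0.000000 + p_d*0.000000] = 0.000000
  V(2,-1) = exp(-r*dt) * [p_u*0.000000 + p_m*0.000000 + p_d*0.000000] = 0.000000
  V(2,+0) = exp(-r*dt) * [p_u*0.000000 + p_m*0.000000 + p_d*0.000000] = 0.000000
  V(2,+1) = exp(-r*dt) * [p_u*1.722238 + p_m*0.000000 + p_d*0.000000] = 0.303987
  V(2,+2) = exp(-r*dt) * [p_u*5.297778 + p_m*1.722238 + p_d*0.000000] = 2.080674
  V(1,-1) = exp(-r*dt) * [p_u*0.000000 + p_m*0.000000 + p_d*0.000000] = 0.000000
  V(1,+0) = exp(-r*dt) * [p_u*0.303987 + p_m*0.000000 + p_d*0.000000] = 0.053656
  V(1,+1) = exp(-r*dt) * [p_u*2.080674 + p_m*0.303987 + p_d*0.000000] = 0.569457
  V(0,+0) = exp(-r*dt) * [p_u*0.569457 + p_m*0.053656 + p_d*0.000000] = 0.136203


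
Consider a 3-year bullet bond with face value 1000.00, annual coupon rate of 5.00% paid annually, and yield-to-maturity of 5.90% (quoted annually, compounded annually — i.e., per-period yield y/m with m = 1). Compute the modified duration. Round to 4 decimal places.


Coupon per period c = face * coupon_rate / m = 50.000000
Periods per year m = 1; per-period yield y/m = 0.059000
Number of cashflows N = 3
Cashflows (t years, CF_t, discount factor 1/(1+y/m)^(m*t), PV):
  t = 1.0000: CF_t = 50.000000, DF = 0.944287, PV = 47.214353
  t = 2.0000: CF_t = 50.000000, DF = 0.891678, PV = 44.583903
  t = 3.0000: CF_t = 1050.000000, DF = 0.842000, PV = 884.100057
Price P = sum_t PV_t = 975.898313
First compute Macaulay numerator sum_t t * PV_t:
  t * PV_t at t = 1.0000: 47.214353
  t * PV_t at t = 2.0000: 89.167806
  t * PV_t at t = 3.0000: 2652.300172
Macaulay duration D = 2788.682331 / 975.898313 = 2.857554
Modified duration = D / (1 + y/m) = 2.857554 / (1 + 0.059000) = 2.698351

Answer: Modified duration = 2.6984


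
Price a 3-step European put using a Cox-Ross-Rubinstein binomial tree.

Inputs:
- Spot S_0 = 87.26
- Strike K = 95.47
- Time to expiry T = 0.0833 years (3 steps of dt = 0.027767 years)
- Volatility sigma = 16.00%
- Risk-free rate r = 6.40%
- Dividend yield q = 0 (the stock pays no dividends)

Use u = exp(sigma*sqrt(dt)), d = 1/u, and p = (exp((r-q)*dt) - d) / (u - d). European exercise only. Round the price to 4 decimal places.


Answer: Price = V(0,0) = 7.7024

Derivation:
dt = T/N = 0.027767
u = exp(sigma*sqrt(dt)) = 1.027020; d = 1/u = 0.973691
p = (exp((r-q)*dt) - d) / (u - d) = 0.526687
Discount per step: exp(-r*dt) = 0.998225
Stock lattice S(k, i) with i counting down-moves:
  k=0: S(0,0) = 87.2600
  k=1: S(1,0) = 89.6178; S(1,1) = 84.9643
  k=2: S(2,0) = 92.0392; S(2,1) = 87.2600; S(2,2) = 82.7289
  k=3: S(3,0) = 94.5261; S(3,1) = 89.6178; S(3,2) = 84.9643; S(3,3) = 80.5524
Terminal payoffs V(N, i) = max(K - S_T, 0):
  V(3,0) = 0.943883; V(3,1) = 5.852241; V(3,2) = 10.505728; V(3,3) = 14.917579
Backward induction: V(k, i) = exp(-r*dt) * [p * V(k+1, i) + (1-p) * V(k+1, i+1)].
  V(2,0) = exp(-r*dt) * [p*0.943883 + (1-p)*5.852241] = 3.261270
  V(2,1) = exp(-r*dt) * [p*5.852241 + (1-p)*10.505728] = 8.040494
  V(2,2) = exp(-r*dt) * [p*10.505728 + (1-p)*14.917579] = 12.571552
  V(1,0) = exp(-r*dt) * [p*3.261270 + (1-p)*8.040494] = 5.513530
  V(1,1) = exp(-r*dt) * [p*8.040494 + (1-p)*12.571552] = 10.167017
  V(0,0) = exp(-r*dt) * [p*5.513530 + (1-p)*10.167017] = 7.702385


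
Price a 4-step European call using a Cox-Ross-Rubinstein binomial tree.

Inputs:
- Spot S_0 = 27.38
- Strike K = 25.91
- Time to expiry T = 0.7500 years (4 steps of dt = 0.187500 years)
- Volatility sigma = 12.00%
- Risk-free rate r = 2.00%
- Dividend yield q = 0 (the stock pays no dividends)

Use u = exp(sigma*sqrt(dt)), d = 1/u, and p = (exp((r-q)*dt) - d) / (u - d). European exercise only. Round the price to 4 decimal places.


dt = T/N = 0.187500
u = exp(sigma*sqrt(dt)) = 1.053335; d = 1/u = 0.949365
p = (exp((r-q)*dt) - d) / (u - d) = 0.523148
Discount per step: exp(-r*dt) = 0.996257
Stock lattice S(k, i) with i counting down-moves:
  k=0: S(0,0) = 27.3800
  k=1: S(1,0) = 28.8403; S(1,1) = 25.9936
  k=2: S(2,0) = 30.3785; S(2,1) = 27.3800; S(2,2) = 24.6774
  k=3: S(3,0) = 31.9988; S(3,1) = 28.8403; S(3,2) = 25.9936; S(3,3) = 23.4279
  k=4: S(4,0) = 33.7054; S(4,1) = 30.3785; S(4,2) = 27.3800; S(4,3) = 24.6774; S(4,4) = 22.2417
Terminal payoffs V(N, i) = max(S_T - K, 0):
  V(4,0) = 7.795429; V(4,1) = 4.468523; V(4,2) = 1.470000; V(4,3) = 0.000000; V(4,4) = 0.000000
Backward induction: V(k, i) = exp(-r*dt) * [p * V(k+1, i) + (1-p) * V(k+1, i+1)].
  V(3,0) = exp(-r*dt) * [p*7.795429 + (1-p)*4.468523] = 6.185748
  V(3,1) = exp(-r*dt) * [p*4.468523 + (1-p)*1.470000] = 3.027299
  V(3,2) = exp(-r*dt) * [p*1.470000 + (1-p)*0.000000] = 0.766150
  V(3,3) = exp(-r*dt) * [p*0.000000 + (1-p)*0.000000] = 0.000000
  V(2,0) = exp(-r*dt) * [p*6.185748 + (1-p)*3.027299] = 4.662121
  V(2,1) = exp(-r*dt) * [p*3.027299 + (1-p)*0.766150] = 1.941771
  V(2,2) = exp(-r*dt) * [p*0.766150 + (1-p)*0.000000] = 0.399310
  V(1,0) = exp(-r*dt) * [p*4.662121 + (1-p)*1.941771] = 3.352323
  V(1,1) = exp(-r*dt) * [p*1.941771 + (1-p)*0.399310] = 1.201731
  V(0,0) = exp(-r*dt) * [p*3.352323 + (1-p)*1.201731] = 2.318100

Answer: Price = V(0,0) = 2.3181


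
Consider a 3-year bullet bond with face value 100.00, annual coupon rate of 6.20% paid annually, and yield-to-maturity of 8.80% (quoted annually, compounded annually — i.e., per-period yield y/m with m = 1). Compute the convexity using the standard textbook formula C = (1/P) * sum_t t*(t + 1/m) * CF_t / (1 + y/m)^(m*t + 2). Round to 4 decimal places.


Coupon per period c = face * coupon_rate / m = 6.200000
Periods per year m = 1; per-period yield y/m = 0.088000
Number of cashflows N = 3
Cashflows (t years, CF_t, discount factor 1/(1+y/m)^(m*t), PV):
  t = 1.0000: CF_t = 6.200000, DF = 0.919118, PV = 5.698529
  t = 2.0000: CF_t = 6.200000, DF = 0.844777, PV = 5.237619
  t = 3.0000: CF_t = 106.200000, DF = 0.776450, PV = 82.458956
Price P = sum_t PV_t = 93.395104
Convexity numerator sum_t t*(t + 1/m) * CF_t / (1+y/m)^(m*t + 2):
  t = 1.0000: term = 9.627976
  t = 2.0000: term = 26.547728
  t = 3.0000: term = 835.913398
Convexity = (1/P) * sum = 872.089102 / 93.395104 = 9.337632

Answer: Convexity = 9.3376


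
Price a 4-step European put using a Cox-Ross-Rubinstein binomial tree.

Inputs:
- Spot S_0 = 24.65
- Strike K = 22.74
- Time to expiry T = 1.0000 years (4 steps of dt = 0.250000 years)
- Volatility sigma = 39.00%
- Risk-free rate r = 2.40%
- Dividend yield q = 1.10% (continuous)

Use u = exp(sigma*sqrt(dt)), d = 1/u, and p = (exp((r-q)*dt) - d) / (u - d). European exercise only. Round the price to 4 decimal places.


dt = T/N = 0.250000
u = exp(sigma*sqrt(dt)) = 1.215311; d = 1/u = 0.822835
p = (exp((r-q)*dt) - d) / (u - d) = 0.459698
Discount per step: exp(-r*dt) = 0.994018
Stock lattice S(k, i) with i counting down-moves:
  k=0: S(0,0) = 24.6500
  k=1: S(1,0) = 29.9574; S(1,1) = 20.2829
  k=2: S(2,0) = 36.4076; S(2,1) = 24.6500; S(2,2) = 16.6895
  k=3: S(3,0) = 44.2465; S(3,1) = 29.9574; S(3,2) = 20.2829; S(3,3) = 13.7327
  k=4: S(4,0) = 53.7733; S(4,1) = 36.4076; S(4,2) = 24.6500; S(4,3) = 16.6895; S(4,4) = 11.2997
Terminal payoffs V(N, i) = max(K - S_T, 0):
  V(4,0) = 0.000000; V(4,1) = 0.000000; V(4,2) = 0.000000; V(4,3) = 6.050548; V(4,4) = 11.440292
Backward induction: V(k, i) = exp(-r*dt) * [p * V(k+1, i) + (1-p) * V(k+1, i+1)].
  V(3,0) = exp(-r*dt) * [p*0.000000 + (1-p)*0.000000] = 0.000000
  V(3,1) = exp(-r*dt) * [p*0.000000 + (1-p)*0.000000] = 0.000000
  V(3,2) = exp(-r*dt) * [p*0.000000 + (1-p)*6.050548] = 3.249566
  V(3,3) = exp(-r*dt) * [p*6.050548 + (1-p)*11.440292] = 8.909022
  V(2,0) = exp(-r*dt) * [p*0.000000 + (1-p)*0.000000] = 0.000000
  V(2,1) = exp(-r*dt) * [p*0.000000 + (1-p)*3.249566] = 1.745244
  V(2,2) = exp(-r*dt) * [p*3.249566 + (1-p)*8.909022] = 6.269650
  V(1,0) = exp(-r*dt) * [p*0.000000 + (1-p)*1.745244] = 0.937318
  V(1,1) = exp(-r*dt) * [p*1.745244 + (1-p)*6.269650] = 4.164726
  V(0,0) = exp(-r*dt) * [p*0.937318 + (1-p)*4.164726] = 2.665054

Answer: Price = V(0,0) = 2.6651


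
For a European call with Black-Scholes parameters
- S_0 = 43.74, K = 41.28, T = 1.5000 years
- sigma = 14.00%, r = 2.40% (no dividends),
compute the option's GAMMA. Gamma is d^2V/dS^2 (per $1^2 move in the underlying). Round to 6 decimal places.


d1 = 0.6332799625; d2 = 0.4618156805
phi(d1) = 0.3264559391; exp(-qT) = 1.0000000000; exp(-rT) = 0.9646402935
Gamma = exp(-qT) * phi(d1) / (S * sigma * sqrt(T)) = 1.0000000000 * 0.3264559391 / (43.7400 * 0.1400 * 1.2247448714) = 0.043528

Answer: Gamma = 0.043528


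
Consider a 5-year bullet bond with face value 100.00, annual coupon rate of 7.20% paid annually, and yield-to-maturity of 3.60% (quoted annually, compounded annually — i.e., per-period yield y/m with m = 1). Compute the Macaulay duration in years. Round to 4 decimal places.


Answer: Macaulay duration = 4.4224 years

Derivation:
Coupon per period c = face * coupon_rate / m = 7.200000
Periods per year m = 1; per-period yield y/m = 0.036000
Number of cashflows N = 5
Cashflows (t years, CF_t, discount factor 1/(1+y/m)^(m*t), PV):
  t = 1.0000: CF_t = 7.200000, DF = 0.965251, PV = 6.949807
  t = 2.0000: CF_t = 7.200000, DF = 0.931709, PV = 6.708308
  t = 3.0000: CF_t = 7.200000, DF = 0.899333, PV = 6.475201
  t = 4.0000: CF_t = 7.200000, DF = 0.868082, PV = 6.250194
  t = 5.0000: CF_t = 107.200000, DF = 0.837917, PV = 89.824748
Price P = sum_t PV_t = 116.208257
Macaulay numerator sum_t t * PV_t:
  t * PV_t at t = 1.0000: 6.949807
  t * PV_t at t = 2.0000: 13.416616
  t * PV_t at t = 3.0000: 19.425602
  t * PV_t at t = 4.0000: 25.000775
  t * PV_t at t = 5.0000: 449.123741
Macaulay duration D = (sum_t t * PV_t) / P = 513.916540 / 116.208257 = 4.422375


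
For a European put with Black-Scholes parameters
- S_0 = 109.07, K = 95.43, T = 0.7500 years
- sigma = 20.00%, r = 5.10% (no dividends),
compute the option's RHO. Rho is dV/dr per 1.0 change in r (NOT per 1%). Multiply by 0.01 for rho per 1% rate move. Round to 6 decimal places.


Answer: Rho = -12.577683

Derivation:
d1 = 1.0787609849; d2 = 0.9055559042
phi(d1) = 0.2229514678; exp(-qT) = 1.0000000000; exp(-rT) = 0.9624722927
N(-d2) = 0.1825854787
Rho = -K*T*exp(-rT)*N(-d2) = -95.4300 * 0.7500 * 0.9624722927 * 0.1825854787 = -12.577683


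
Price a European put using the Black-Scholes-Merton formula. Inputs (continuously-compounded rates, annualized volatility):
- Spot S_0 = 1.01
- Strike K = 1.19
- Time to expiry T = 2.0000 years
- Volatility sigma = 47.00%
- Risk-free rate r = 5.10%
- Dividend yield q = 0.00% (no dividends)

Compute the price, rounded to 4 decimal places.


Answer: Price = 0.3048

Derivation:
d1 = (ln(S/K) + (r - q + 0.5*sigma^2) * T) / (sigma * sqrt(T)) = 0.23905779
d2 = d1 - sigma * sqrt(T) = -0.42562258
exp(-rT) = 0.90302955; exp(-qT) = 1.00000000
P = K * exp(-rT) * N(-d2) - S_0 * exp(-qT) * N(-d1)
N(-d1) = 0.40553038; N(-d2) = 0.66480856
P = 1.1900 * 0.90302955 * 0.66480856 - 1.0100 * 1.00000000 * 0.40553038 = 0.3048


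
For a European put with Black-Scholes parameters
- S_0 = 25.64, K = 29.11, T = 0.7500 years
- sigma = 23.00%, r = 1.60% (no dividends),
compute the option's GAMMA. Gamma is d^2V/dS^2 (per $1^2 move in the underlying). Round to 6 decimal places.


d1 = -0.4773965074; d2 = -0.6765823502
phi(d1) = 0.3559759004; exp(-qT) = 1.0000000000; exp(-rT) = 0.9880717129
Gamma = exp(-qT) * phi(d1) / (S * sigma * sqrt(T)) = 1.0000000000 * 0.3559759004 / (25.6400 * 0.2300 * 0.8660254038) = 0.069702

Answer: Gamma = 0.069702


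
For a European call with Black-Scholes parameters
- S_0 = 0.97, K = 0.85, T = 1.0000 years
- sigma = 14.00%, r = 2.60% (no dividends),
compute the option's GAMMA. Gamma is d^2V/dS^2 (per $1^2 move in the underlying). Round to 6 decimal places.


d1 = 1.1989980144; d2 = 1.0589980144
phi(d1) = 0.1944195838; exp(-qT) = 1.0000000000; exp(-rT) = 0.9743350896
Gamma = exp(-qT) * phi(d1) / (S * sigma * sqrt(T)) = 1.0000000000 * 0.1944195838 / (0.9700 * 0.1400 * 1.0000000000) = 1.431661

Answer: Gamma = 1.431661


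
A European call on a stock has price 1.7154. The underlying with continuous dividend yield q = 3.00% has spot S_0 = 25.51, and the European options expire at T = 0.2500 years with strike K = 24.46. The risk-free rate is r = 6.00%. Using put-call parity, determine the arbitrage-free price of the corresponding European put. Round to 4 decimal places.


Answer: Put price = 0.4918

Derivation:
Put-call parity: C - P = S_0 * exp(-qT) - K * exp(-rT).
S_0 * exp(-qT) = 25.5100 * 0.99252805 = 25.31939068
K * exp(-rT) = 24.4600 * 0.98511194 = 24.09583804
P = C - S*exp(-qT) + K*exp(-rT)
P = 1.7154 - 25.31939068 + 24.09583804 = 0.4918


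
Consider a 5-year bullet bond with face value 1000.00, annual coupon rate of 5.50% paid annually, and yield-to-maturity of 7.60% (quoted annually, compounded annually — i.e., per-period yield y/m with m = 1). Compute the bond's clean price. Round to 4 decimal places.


Answer: Price = 915.2616

Derivation:
Coupon per period c = face * coupon_rate / m = 55.000000
Periods per year m = 1; per-period yield y/m = 0.076000
Number of cashflows N = 5
Cashflows (t years, CF_t, discount factor 1/(1+y/m)^(m*t), PV):
  t = 1.0000: CF_t = 55.000000, DF = 0.929368, PV = 51.115242
  t = 2.0000: CF_t = 55.000000, DF = 0.863725, PV = 47.504871
  t = 3.0000: CF_t = 55.000000, DF = 0.802718, PV = 44.149509
  t = 4.0000: CF_t = 55.000000, DF = 0.746021, PV = 41.031142
  t = 5.0000: CF_t = 1055.000000, DF = 0.693328, PV = 731.460878
Price P = sum_t PV_t = 915.261642


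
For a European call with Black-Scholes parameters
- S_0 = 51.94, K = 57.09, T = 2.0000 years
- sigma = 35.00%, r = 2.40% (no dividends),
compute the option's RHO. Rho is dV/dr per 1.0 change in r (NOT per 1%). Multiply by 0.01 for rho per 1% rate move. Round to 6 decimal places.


Answer: Rho = 39.870430

Derivation:
d1 = 0.1534628519; d2 = -0.3415118949
phi(d1) = 0.3942721167; exp(-qT) = 1.0000000000; exp(-rT) = 0.9531337871
N(d2) = 0.3663591258
Rho = K*T*exp(-rT)*N(d2) = 57.0900 * 2.0000 * 0.9531337871 * 0.3663591258 = 39.870430


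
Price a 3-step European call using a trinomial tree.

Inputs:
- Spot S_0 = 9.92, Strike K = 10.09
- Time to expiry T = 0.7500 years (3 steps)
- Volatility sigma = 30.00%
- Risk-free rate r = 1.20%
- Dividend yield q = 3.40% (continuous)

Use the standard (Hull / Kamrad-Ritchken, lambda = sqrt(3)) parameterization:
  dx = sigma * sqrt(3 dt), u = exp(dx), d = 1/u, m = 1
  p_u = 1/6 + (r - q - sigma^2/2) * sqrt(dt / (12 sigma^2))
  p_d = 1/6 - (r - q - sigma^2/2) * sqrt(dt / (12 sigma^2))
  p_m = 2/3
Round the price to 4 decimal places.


dt = T/N = 0.250000; dx = sigma*sqrt(3*dt) = 0.259808
u = exp(dx) = 1.296681; d = 1/u = 0.771200
p_u = 0.134431, p_m = 0.666667, p_d = 0.198902
Discount per step: exp(-r*dt) = 0.997004
Stock lattice S(k, j) with j the centered position index:
  k=0: S(0,+0) = 9.9200
  k=1: S(1,-1) = 7.6503; S(1,+0) = 9.9200; S(1,+1) = 12.8631
  k=2: S(2,-2) = 5.8999; S(2,-1) = 7.6503; S(2,+0) = 9.9200; S(2,+1) = 12.8631; S(2,+2) = 16.6793
  k=3: S(3,-3) = 4.5500; S(3,-2) = 5.8999; S(3,-1) = 7.6503; S(3,+0) = 9.9200; S(3,+1) = 12.8631; S(3,+2) = 16.6793; S(3,+3) = 21.6277
Terminal payoffs V(N, j) = max(S_T - K, 0):
  V(3,-3) = 0.000000; V(3,-2) = 0.000000; V(3,-1) = 0.000000; V(3,+0) = 0.000000; V(3,+1) = 2.773072; V(3,+2) = 6.589296; V(3,+3) = 11.537719
Backward induction: V(k, j) = exp(-r*dt) * [p_u * V(k+1, j+1) + p_m * V(k+1, j) + p_d * V(k+1, j-1)]
  V(2,-2) = exp(-r*dt) * [p_u*0.000000 + p_m*0.000000 + p_d*0.000000] = 0.000000
  V(2,-1) = exp(-r*dt) * [p_u*0.000000 + p_m*0.000000 + p_d*0.000000] = 0.000000
  V(2,+0) = exp(-r*dt) * [p_u*2.773072 + p_m*0.000000 + p_d*0.000000] = 0.371671
  V(2,+1) = exp(-r*dt) * [p_u*6.589296 + p_m*2.773072 + p_d*0.000000] = 2.726331
  V(2,+2) = exp(-r*dt) * [p_u*11.537719 + p_m*6.589296 + p_d*2.773072] = 6.476006
  V(1,-1) = exp(-r*dt) * [p_u*0.371671 + p_m*0.000000 + p_d*0.000000] = 0.049815
  V(1,+0) = exp(-r*dt) * [p_u*2.726331 + p_m*0.371671 + p_d*0.000000] = 0.612445
  V(1,+1) = exp(-r*dt) * [p_u*6.476006 + p_m*2.726331 + p_d*0.371671] = 2.753784
  V(0,+0) = exp(-r*dt) * [p_u*2.753784 + p_m*0.612445 + p_d*0.049815] = 0.786038

Answer: Price = V(0,0) = 0.7860


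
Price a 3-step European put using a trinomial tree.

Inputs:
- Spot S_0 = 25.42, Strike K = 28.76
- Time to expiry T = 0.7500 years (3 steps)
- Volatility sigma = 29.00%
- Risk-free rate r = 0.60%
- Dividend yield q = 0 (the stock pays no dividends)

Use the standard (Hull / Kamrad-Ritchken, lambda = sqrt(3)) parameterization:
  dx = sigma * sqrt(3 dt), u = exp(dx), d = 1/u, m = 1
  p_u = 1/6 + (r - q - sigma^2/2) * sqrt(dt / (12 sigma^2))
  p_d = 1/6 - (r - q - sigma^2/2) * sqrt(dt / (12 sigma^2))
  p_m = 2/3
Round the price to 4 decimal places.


Answer: Price = V(0,0) = 4.7011

Derivation:
dt = T/N = 0.250000; dx = sigma*sqrt(3*dt) = 0.251147
u = exp(dx) = 1.285500; d = 1/u = 0.777908
p_u = 0.148724, p_m = 0.666667, p_d = 0.184609
Discount per step: exp(-r*dt) = 0.998501
Stock lattice S(k, j) with j the centered position index:
  k=0: S(0,+0) = 25.4200
  k=1: S(1,-1) = 19.7744; S(1,+0) = 25.4200; S(1,+1) = 32.6774
  k=2: S(2,-2) = 15.3827; S(2,-1) = 19.7744; S(2,+0) = 25.4200; S(2,+1) = 32.6774; S(2,+2) = 42.0068
  k=3: S(3,-3) = 11.9663; S(3,-2) = 15.3827; S(3,-1) = 19.7744; S(3,+0) = 25.4200; S(3,+1) = 32.6774; S(3,+2) = 42.0068; S(3,+3) = 53.9997
Terminal payoffs V(N, j) = max(K - S_T, 0):
  V(3,-3) = 16.793702; V(3,-2) = 13.377330; V(3,-1) = 8.985586; V(3,+0) = 3.340000; V(3,+1) = 0.000000; V(3,+2) = 0.000000; V(3,+3) = 0.000000
Backward induction: V(k, j) = exp(-r*dt) * [p_u * V(k+1, j+1) + p_m * V(k+1, j) + p_d * V(k+1, j-1)]
  V(2,-2) = exp(-r*dt) * [p_u*8.985586 + p_m*13.377330 + p_d*16.793702] = 13.334849
  V(2,-1) = exp(-r*dt) * [p_u*3.340000 + p_m*8.985586 + p_d*13.377330] = 8.943283
  V(2,+0) = exp(-r*dt) * [p_u*0.000000 + p_m*3.340000 + p_d*8.985586] = 3.879666
  V(2,+1) = exp(-r*dt) * [p_u*0.000000 + p_m*0.000000 + p_d*3.340000] = 0.615671
  V(2,+2) = exp(-r*dt) * [p_u*0.000000 + p_m*0.000000 + p_d*0.000000] = 0.000000
  V(1,-1) = exp(-r*dt) * [p_u*3.879666 + p_m*8.943283 + p_d*13.334849] = 8.987435
  V(1,+0) = exp(-r*dt) * [p_u*0.615671 + p_m*3.879666 + p_d*8.943283] = 4.322534
  V(1,+1) = exp(-r*dt) * [p_u*0.000000 + p_m*0.615671 + p_d*3.879666] = 1.124981
  V(0,+0) = exp(-r*dt) * [p_u*1.124981 + p_m*4.322534 + p_d*8.987435] = 4.701108


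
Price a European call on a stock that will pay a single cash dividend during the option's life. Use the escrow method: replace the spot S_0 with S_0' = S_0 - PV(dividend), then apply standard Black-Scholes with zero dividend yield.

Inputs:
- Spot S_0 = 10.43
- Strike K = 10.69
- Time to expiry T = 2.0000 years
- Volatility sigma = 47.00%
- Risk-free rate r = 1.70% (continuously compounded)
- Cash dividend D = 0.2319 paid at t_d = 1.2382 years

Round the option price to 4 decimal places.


PV(D) = D * exp(-r * t_d) = 0.2319 * 0.97917059 = 0.22706966
S_0' = S_0 - PV(D) = 10.4300 - 0.22706966 = 10.20293034
d1 = (ln(S_0'/K) + (r + sigma^2/2)*T) / (sigma*sqrt(T)) = 0.31333292
d2 = d1 - sigma*sqrt(T) = -0.35134745
exp(-rT) = 0.96657150
N(d1) = 0.62298613; N(d2) = 0.36266385
C = S_0' * N(d1) - K * exp(-rT) * N(d2) = 10.20293034 * 0.62298613 - 10.6900 * 0.96657150 * 0.36266385 = 2.6090

Answer: Price = 2.6090


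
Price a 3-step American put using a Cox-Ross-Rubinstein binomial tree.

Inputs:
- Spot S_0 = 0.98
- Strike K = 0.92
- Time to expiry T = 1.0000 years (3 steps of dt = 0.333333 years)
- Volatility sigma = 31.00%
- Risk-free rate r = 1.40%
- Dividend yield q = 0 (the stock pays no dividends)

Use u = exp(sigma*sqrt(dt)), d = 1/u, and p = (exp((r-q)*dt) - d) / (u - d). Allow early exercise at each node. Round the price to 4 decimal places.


dt = T/N = 0.333333
u = exp(sigma*sqrt(dt)) = 1.195995; d = 1/u = 0.836124
p = (exp((r-q)*dt) - d) / (u - d) = 0.468372
Discount per step: exp(-r*dt) = 0.995344
Stock lattice S(k, i) with i counting down-moves:
  k=0: S(0,0) = 0.9800
  k=1: S(1,0) = 1.1721; S(1,1) = 0.8194
  k=2: S(2,0) = 1.4018; S(2,1) = 0.9800; S(2,2) = 0.6851
  k=3: S(3,0) = 1.6765; S(3,1) = 1.1721; S(3,2) = 0.8194; S(3,3) = 0.5728
Terminal payoffs V(N, i) = max(K - S_T, 0):
  V(3,0) = 0.000000; V(3,1) = 0.000000; V(3,2) = 0.100599; V(3,3) = 0.347154
Backward induction: V(k, i) = exp(-r*dt) * [p * V(k+1, i) + (1-p) * V(k+1, i+1)]; then take max(V_cont, immediate exercise) for American.
  V(2,0) = exp(-r*dt) * [p*0.000000 + (1-p)*0.000000] = 0.000000; exercise = 0.000000; V(2,0) = max -> 0.000000
  V(2,1) = exp(-r*dt) * [p*0.000000 + (1-p)*0.100599] = 0.053232; exercise = 0.000000; V(2,1) = max -> 0.053232
  V(2,2) = exp(-r*dt) * [p*0.100599 + (1-p)*0.347154] = 0.230596; exercise = 0.234879; V(2,2) = max -> 0.234879
  V(1,0) = exp(-r*dt) * [p*0.000000 + (1-p)*0.053232] = 0.028168; exercise = 0.000000; V(1,0) = max -> 0.028168
  V(1,1) = exp(-r*dt) * [p*0.053232 + (1-p)*0.234879] = 0.149103; exercise = 0.100599; V(1,1) = max -> 0.149103
  V(0,0) = exp(-r*dt) * [p*0.028168 + (1-p)*0.149103] = 0.092030; exercise = 0.000000; V(0,0) = max -> 0.092030

Answer: Price = V(0,0) = 0.0920


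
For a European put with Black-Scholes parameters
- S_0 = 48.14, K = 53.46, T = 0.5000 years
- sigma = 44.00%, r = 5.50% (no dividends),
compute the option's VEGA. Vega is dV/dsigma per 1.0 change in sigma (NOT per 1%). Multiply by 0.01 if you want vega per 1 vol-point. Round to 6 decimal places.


d1 = -0.0929532952; d2 = -0.4040802789
phi(d1) = 0.3972225044; exp(-qT) = 1.0000000000; exp(-rT) = 0.9728746826
Vega = S * exp(-qT) * phi(d1) * sqrt(T) = 48.1400 * 1.0000000000 * 0.3972225044 * 0.7071067812 = 13.521502

Answer: Vega = 13.521502


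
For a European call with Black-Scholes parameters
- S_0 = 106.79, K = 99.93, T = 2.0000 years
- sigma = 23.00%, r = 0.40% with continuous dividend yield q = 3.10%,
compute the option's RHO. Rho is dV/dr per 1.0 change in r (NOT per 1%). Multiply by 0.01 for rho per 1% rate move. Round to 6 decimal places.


d1 = 0.2007394629; d2 = -0.1245296565
phi(d1) = 0.3909847590; exp(-qT) = 0.9398828868; exp(-rT) = 0.9920319148
N(d2) = 0.4504479603
Rho = K*T*exp(-rT)*N(d2) = 99.9300 * 2.0000 * 0.9920319148 * 0.4504479603 = 89.309190

Answer: Rho = 89.309190


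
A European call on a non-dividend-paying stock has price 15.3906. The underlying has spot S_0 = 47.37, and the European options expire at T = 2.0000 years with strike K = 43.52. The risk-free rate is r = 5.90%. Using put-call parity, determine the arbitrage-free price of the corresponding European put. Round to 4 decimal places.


Put-call parity: C - P = S_0 * exp(-qT) - K * exp(-rT).
S_0 * exp(-qT) = 47.3700 * 1.00000000 = 47.37000000
K * exp(-rT) = 43.5200 * 0.88869605 = 38.67605221
P = C - S*exp(-qT) + K*exp(-rT)
P = 15.3906 - 47.37000000 + 38.67605221 = 6.6967

Answer: Put price = 6.6967


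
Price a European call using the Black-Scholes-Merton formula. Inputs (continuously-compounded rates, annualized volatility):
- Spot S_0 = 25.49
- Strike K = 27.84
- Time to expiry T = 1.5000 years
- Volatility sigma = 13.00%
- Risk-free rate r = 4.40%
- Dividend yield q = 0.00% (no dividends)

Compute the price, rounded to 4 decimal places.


Answer: Price = 1.3654

Derivation:
d1 = (ln(S/K) + (r - q + 0.5*sigma^2) * T) / (sigma * sqrt(T)) = -0.05974630
d2 = d1 - sigma * sqrt(T) = -0.21896314
exp(-rT) = 0.93613086; exp(-qT) = 1.00000000
C = S_0 * exp(-qT) * N(d1) - K * exp(-rT) * N(d2)
N(d1) = 0.47617885; N(d2) = 0.41333938
C = 25.4900 * 1.00000000 * 0.47617885 - 27.8400 * 0.93613086 * 0.41333938 = 1.3654


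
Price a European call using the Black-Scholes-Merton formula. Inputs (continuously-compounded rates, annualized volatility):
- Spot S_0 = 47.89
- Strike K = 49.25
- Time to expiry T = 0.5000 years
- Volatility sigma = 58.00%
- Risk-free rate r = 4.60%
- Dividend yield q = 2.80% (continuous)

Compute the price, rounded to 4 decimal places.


d1 = (ln(S/K) + (r - q + 0.5*sigma^2) * T) / (sigma * sqrt(T)) = 0.15872681
d2 = d1 - sigma * sqrt(T) = -0.25139512
exp(-rT) = 0.97726248; exp(-qT) = 0.98609754
C = S_0 * exp(-qT) * N(d1) - K * exp(-rT) * N(d2)
N(d1) = 0.56305794; N(d2) = 0.40075432
C = 47.8900 * 0.98609754 * 0.56305794 - 49.2500 * 0.97726248 * 0.40075432 = 7.3016

Answer: Price = 7.3016


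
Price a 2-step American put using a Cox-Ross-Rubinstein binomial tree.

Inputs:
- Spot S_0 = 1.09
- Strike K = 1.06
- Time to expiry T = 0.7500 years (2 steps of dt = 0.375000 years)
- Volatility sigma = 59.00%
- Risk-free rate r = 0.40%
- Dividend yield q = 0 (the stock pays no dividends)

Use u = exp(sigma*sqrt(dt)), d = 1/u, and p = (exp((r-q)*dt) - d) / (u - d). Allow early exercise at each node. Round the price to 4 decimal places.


dt = T/N = 0.375000
u = exp(sigma*sqrt(dt)) = 1.435194; d = 1/u = 0.696770
p = (exp((r-q)*dt) - d) / (u - d) = 0.412678
Discount per step: exp(-r*dt) = 0.998501
Stock lattice S(k, i) with i counting down-moves:
  k=0: S(0,0) = 1.0900
  k=1: S(1,0) = 1.5644; S(1,1) = 0.7595
  k=2: S(2,0) = 2.2452; S(2,1) = 1.0900; S(2,2) = 0.5292
Terminal payoffs V(N, i) = max(K - S_T, 0):
  V(2,0) = 0.000000; V(2,1) = 0.000000; V(2,2) = 0.530817
Backward induction: V(k, i) = exp(-r*dt) * [p * V(k+1, i) + (1-p) * V(k+1, i+1)]; then take max(V_cont, immediate exercise) for American.
  V(1,0) = exp(-r*dt) * [p*0.000000 + (1-p)*0.000000] = 0.000000; exercise = 0.000000; V(1,0) = max -> 0.000000
  V(1,1) = exp(-r*dt) * [p*0.000000 + (1-p)*0.530817] = 0.311294; exercise = 0.300521; V(1,1) = max -> 0.311294
  V(0,0) = exp(-r*dt) * [p*0.000000 + (1-p)*0.311294] = 0.182556; exercise = 0.000000; V(0,0) = max -> 0.182556

Answer: Price = V(0,0) = 0.1826


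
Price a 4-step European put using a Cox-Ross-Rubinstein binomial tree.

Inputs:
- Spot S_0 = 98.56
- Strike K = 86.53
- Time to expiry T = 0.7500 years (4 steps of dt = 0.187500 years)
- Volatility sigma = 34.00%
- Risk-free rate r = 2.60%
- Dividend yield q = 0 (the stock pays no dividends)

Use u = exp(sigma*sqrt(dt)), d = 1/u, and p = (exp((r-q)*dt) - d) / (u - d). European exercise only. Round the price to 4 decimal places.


Answer: Price = V(0,0) = 5.7594

Derivation:
dt = T/N = 0.187500
u = exp(sigma*sqrt(dt)) = 1.158614; d = 1/u = 0.863100
p = (exp((r-q)*dt) - d) / (u - d) = 0.479797
Discount per step: exp(-r*dt) = 0.995137
Stock lattice S(k, i) with i counting down-moves:
  k=0: S(0,0) = 98.5600
  k=1: S(1,0) = 114.1930; S(1,1) = 85.0672
  k=2: S(2,0) = 132.3056; S(2,1) = 98.5600; S(2,2) = 73.4215
  k=3: S(3,0) = 153.2911; S(3,1) = 114.1930; S(3,2) = 85.0672; S(3,3) = 63.3701
  k=4: S(4,0) = 177.6051; S(4,1) = 132.3056; S(4,2) = 98.5600; S(4,3) = 73.4215; S(4,4) = 54.6948
Terminal payoffs V(N, i) = max(K - S_T, 0):
  V(4,0) = 0.000000; V(4,1) = 0.000000; V(4,2) = 0.000000; V(4,3) = 13.108496; V(4,4) = 31.835223
Backward induction: V(k, i) = exp(-r*dt) * [p * V(k+1, i) + (1-p) * V(k+1, i+1)].
  V(3,0) = exp(-r*dt) * [p*0.000000 + (1-p)*0.000000] = 0.000000
  V(3,1) = exp(-r*dt) * [p*0.000000 + (1-p)*0.000000] = 0.000000
  V(3,2) = exp(-r*dt) * [p*0.000000 + (1-p)*13.108496] = 6.785914
  V(3,3) = exp(-r*dt) * [p*13.108496 + (1-p)*31.835223] = 22.739067
  V(2,0) = exp(-r*dt) * [p*0.000000 + (1-p)*0.000000] = 0.000000
  V(2,1) = exp(-r*dt) * [p*0.000000 + (1-p)*6.785914] = 3.512884
  V(2,2) = exp(-r*dt) * [p*6.785914 + (1-p)*22.739067] = 15.011429
  V(1,0) = exp(-r*dt) * [p*0.000000 + (1-p)*3.512884] = 1.818525
  V(1,1) = exp(-r*dt) * [p*3.512884 + (1-p)*15.011429] = 9.448286
  V(0,0) = exp(-r*dt) * [p*1.818525 + (1-p)*9.448286] = 5.759402


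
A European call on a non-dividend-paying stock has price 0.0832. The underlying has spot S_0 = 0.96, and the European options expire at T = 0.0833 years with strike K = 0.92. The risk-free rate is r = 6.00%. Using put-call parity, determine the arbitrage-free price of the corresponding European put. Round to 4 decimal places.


Put-call parity: C - P = S_0 * exp(-qT) - K * exp(-rT).
S_0 * exp(-qT) = 0.9600 * 1.00000000 = 0.96000000
K * exp(-rT) = 0.9200 * 0.99501447 = 0.91541331
P = C - S*exp(-qT) + K*exp(-rT)
P = 0.0832 - 0.96000000 + 0.91541331 = 0.0386

Answer: Put price = 0.0386


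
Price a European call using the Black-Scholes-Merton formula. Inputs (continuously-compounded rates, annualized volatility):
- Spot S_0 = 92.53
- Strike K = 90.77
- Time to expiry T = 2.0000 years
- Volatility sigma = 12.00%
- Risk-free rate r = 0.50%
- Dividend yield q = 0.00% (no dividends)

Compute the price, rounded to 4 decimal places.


d1 = (ln(S/K) + (r - q + 0.5*sigma^2) * T) / (sigma * sqrt(T)) = 0.25693952
d2 = d1 - sigma * sqrt(T) = 0.08723389
exp(-rT) = 0.99004983; exp(-qT) = 1.00000000
C = S_0 * exp(-qT) * N(d1) - K * exp(-rT) * N(d2)
N(d1) = 0.60138727; N(d2) = 0.53475720
C = 92.5300 * 1.00000000 * 0.60138727 - 90.7700 * 0.99004983 * 0.53475720 = 7.5894

Answer: Price = 7.5894


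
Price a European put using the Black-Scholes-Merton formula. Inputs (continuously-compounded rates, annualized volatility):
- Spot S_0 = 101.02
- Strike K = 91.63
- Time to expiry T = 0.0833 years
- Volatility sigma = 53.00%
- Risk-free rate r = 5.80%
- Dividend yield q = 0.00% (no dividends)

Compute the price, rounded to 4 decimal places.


d1 = (ln(S/K) + (r - q + 0.5*sigma^2) * T) / (sigma * sqrt(T)) = 0.74585048
d2 = d1 - sigma * sqrt(T) = 0.59288326
exp(-rT) = 0.99518025; exp(-qT) = 1.00000000
P = K * exp(-rT) * N(-d2) - S_0 * exp(-qT) * N(-d1)
N(-d1) = 0.22787887; N(-d2) = 0.27662964
P = 91.6300 * 0.99518025 * 0.27662964 - 101.0200 * 1.00000000 * 0.22787887 = 2.2051

Answer: Price = 2.2051


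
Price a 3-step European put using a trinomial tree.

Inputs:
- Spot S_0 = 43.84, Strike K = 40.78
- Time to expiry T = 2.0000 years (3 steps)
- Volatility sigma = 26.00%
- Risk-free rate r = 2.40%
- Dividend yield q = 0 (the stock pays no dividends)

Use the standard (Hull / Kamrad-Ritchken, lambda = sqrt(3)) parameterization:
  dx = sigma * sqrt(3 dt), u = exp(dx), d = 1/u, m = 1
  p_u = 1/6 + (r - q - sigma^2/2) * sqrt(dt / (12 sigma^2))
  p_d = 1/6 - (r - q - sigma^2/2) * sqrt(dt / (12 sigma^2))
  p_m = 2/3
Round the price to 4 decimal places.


dt = T/N = 0.666667; dx = sigma*sqrt(3*dt) = 0.367696
u = exp(dx) = 1.444402; d = 1/u = 0.692328
p_u = 0.157783, p_m = 0.666667, p_d = 0.175551
Discount per step: exp(-r*dt) = 0.984127
Stock lattice S(k, j) with j the centered position index:
  k=0: S(0,+0) = 43.8400
  k=1: S(1,-1) = 30.3517; S(1,+0) = 43.8400; S(1,+1) = 63.3226
  k=2: S(2,-2) = 21.0133; S(2,-1) = 30.3517; S(2,+0) = 43.8400; S(2,+1) = 63.3226; S(2,+2) = 91.4633
  k=3: S(3,-3) = 14.5481; S(3,-2) = 21.0133; S(3,-1) = 30.3517; S(3,+0) = 43.8400; S(3,+1) = 63.3226; S(3,+2) = 91.4633; S(3,+3) = 132.1098
Terminal payoffs V(N, j) = max(K - S_T, 0):
  V(3,-3) = 26.231905; V(3,-2) = 19.766700; V(3,-1) = 10.428343; V(3,+0) = 0.000000; V(3,+1) = 0.000000; V(3,+2) = 0.000000; V(3,+3) = 0.000000
Backward induction: V(k, j) = exp(-r*dt) * [p_u * V(k+1, j+1) + p_m * V(k+1, j) + p_d * V(k+1, j-1)]
  V(2,-2) = exp(-r*dt) * [p_u*10.428343 + p_m*19.766700 + p_d*26.231905] = 19.119864
  V(2,-1) = exp(-r*dt) * [p_u*0.000000 + p_m*10.428343 + p_d*19.766700] = 10.256859
  V(2,+0) = exp(-r*dt) * [p_u*0.000000 + p_m*0.000000 + p_d*10.428343] = 1.801646
  V(2,+1) = exp(-r*dt) * [p_u*0.000000 + p_m*0.000000 + p_d*0.000000] = 0.000000
  V(2,+2) = exp(-r*dt) * [p_u*0.000000 + p_m*0.000000 + p_d*0.000000] = 0.000000
  V(1,-1) = exp(-r*dt) * [p_u*1.801646 + p_m*10.256859 + p_d*19.119864] = 10.312358
  V(1,+0) = exp(-r*dt) * [p_u*0.000000 + p_m*1.801646 + p_d*10.256859] = 2.954053
  V(1,+1) = exp(-r*dt) * [p_u*0.000000 + p_m*0.000000 + p_d*1.801646] = 0.311260
  V(0,+0) = exp(-r*dt) * [p_u*0.311260 + p_m*2.954053 + p_d*10.312358] = 3.768049

Answer: Price = V(0,0) = 3.7680


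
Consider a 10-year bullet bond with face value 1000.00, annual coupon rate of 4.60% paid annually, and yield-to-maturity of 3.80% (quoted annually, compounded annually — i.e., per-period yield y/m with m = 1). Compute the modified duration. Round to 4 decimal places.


Answer: Modified duration = 7.9961

Derivation:
Coupon per period c = face * coupon_rate / m = 46.000000
Periods per year m = 1; per-period yield y/m = 0.038000
Number of cashflows N = 10
Cashflows (t years, CF_t, discount factor 1/(1+y/m)^(m*t), PV):
  t = 1.0000: CF_t = 46.000000, DF = 0.963391, PV = 44.315992
  t = 2.0000: CF_t = 46.000000, DF = 0.928122, PV = 42.693634
  t = 3.0000: CF_t = 46.000000, DF = 0.894145, PV = 41.130669
  t = 4.0000: CF_t = 46.000000, DF = 0.861411, PV = 39.624922
  t = 5.0000: CF_t = 46.000000, DF = 0.829876, PV = 38.174298
  t = 6.0000: CF_t = 46.000000, DF = 0.799495, PV = 36.776781
  t = 7.0000: CF_t = 46.000000, DF = 0.770227, PV = 35.430425
  t = 8.0000: CF_t = 46.000000, DF = 0.742030, PV = 34.133357
  t = 9.0000: CF_t = 46.000000, DF = 0.714865, PV = 32.883774
  t = 10.0000: CF_t = 1046.000000, DF = 0.688694, PV = 720.374199
Price P = sum_t PV_t = 1065.538050
First compute Macaulay numerator sum_t t * PV_t:
  t * PV_t at t = 1.0000: 44.315992
  t * PV_t at t = 2.0000: 85.387268
  t * PV_t at t = 3.0000: 123.392006
  t * PV_t at t = 4.0000: 158.499687
  t * PV_t at t = 5.0000: 190.871492
  t * PV_t at t = 6.0000: 220.660684
  t * PV_t at t = 7.0000: 248.012972
  t * PV_t at t = 8.0000: 273.066856
  t * PV_t at t = 9.0000: 295.953963
  t * PV_t at t = 10.0000: 7203.741985
Macaulay duration D = 8843.902907 / 1065.538050 = 8.299941
Modified duration = D / (1 + y/m) = 8.299941 / (1 + 0.038000) = 7.996090


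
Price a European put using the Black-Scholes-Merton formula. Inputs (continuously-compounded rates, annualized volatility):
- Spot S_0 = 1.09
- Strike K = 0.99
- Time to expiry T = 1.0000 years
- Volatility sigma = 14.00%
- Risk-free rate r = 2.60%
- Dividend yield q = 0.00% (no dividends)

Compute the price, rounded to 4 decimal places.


d1 = (ln(S/K) + (r - q + 0.5*sigma^2) * T) / (sigma * sqrt(T)) = 0.94305737
d2 = d1 - sigma * sqrt(T) = 0.80305737
exp(-rT) = 0.97433509; exp(-qT) = 1.00000000
P = K * exp(-rT) * N(-d2) - S_0 * exp(-qT) * N(-d1)
N(-d1) = 0.17282578; N(-d2) = 0.21097079
P = 0.9900 * 0.97433509 * 0.21097079 - 1.0900 * 1.00000000 * 0.17282578 = 0.0151

Answer: Price = 0.0151
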